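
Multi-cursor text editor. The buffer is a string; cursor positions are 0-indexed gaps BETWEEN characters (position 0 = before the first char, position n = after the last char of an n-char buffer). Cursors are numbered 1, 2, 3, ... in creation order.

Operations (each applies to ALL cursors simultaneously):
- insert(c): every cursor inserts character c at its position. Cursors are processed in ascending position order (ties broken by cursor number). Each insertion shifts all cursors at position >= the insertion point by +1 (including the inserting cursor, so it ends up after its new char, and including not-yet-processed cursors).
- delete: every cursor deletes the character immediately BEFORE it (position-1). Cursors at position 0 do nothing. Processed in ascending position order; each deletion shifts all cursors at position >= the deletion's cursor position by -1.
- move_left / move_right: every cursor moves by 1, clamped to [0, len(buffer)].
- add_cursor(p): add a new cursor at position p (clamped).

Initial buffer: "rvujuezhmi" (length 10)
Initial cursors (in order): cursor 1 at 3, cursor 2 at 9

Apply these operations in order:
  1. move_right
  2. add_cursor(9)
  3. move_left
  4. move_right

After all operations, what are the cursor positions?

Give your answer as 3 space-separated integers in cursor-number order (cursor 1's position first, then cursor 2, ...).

Answer: 4 10 9

Derivation:
After op 1 (move_right): buffer="rvujuezhmi" (len 10), cursors c1@4 c2@10, authorship ..........
After op 2 (add_cursor(9)): buffer="rvujuezhmi" (len 10), cursors c1@4 c3@9 c2@10, authorship ..........
After op 3 (move_left): buffer="rvujuezhmi" (len 10), cursors c1@3 c3@8 c2@9, authorship ..........
After op 4 (move_right): buffer="rvujuezhmi" (len 10), cursors c1@4 c3@9 c2@10, authorship ..........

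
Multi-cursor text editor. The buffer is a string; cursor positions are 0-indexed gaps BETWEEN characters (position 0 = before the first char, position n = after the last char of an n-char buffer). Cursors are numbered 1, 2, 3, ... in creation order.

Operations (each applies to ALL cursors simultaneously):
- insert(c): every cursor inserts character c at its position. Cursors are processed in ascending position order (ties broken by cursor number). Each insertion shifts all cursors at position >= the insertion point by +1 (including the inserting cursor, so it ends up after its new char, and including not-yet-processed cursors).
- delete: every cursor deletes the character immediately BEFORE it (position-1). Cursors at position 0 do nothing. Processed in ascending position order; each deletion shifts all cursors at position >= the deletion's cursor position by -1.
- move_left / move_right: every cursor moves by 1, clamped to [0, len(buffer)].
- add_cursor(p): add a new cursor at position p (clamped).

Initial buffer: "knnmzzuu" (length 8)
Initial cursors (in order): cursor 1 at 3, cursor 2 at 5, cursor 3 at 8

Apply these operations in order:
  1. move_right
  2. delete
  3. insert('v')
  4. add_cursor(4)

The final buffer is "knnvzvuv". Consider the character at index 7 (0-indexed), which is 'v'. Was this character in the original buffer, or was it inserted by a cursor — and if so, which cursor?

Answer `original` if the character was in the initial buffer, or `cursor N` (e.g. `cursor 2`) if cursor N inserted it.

Answer: cursor 3

Derivation:
After op 1 (move_right): buffer="knnmzzuu" (len 8), cursors c1@4 c2@6 c3@8, authorship ........
After op 2 (delete): buffer="knnzu" (len 5), cursors c1@3 c2@4 c3@5, authorship .....
After op 3 (insert('v')): buffer="knnvzvuv" (len 8), cursors c1@4 c2@6 c3@8, authorship ...1.2.3
After op 4 (add_cursor(4)): buffer="knnvzvuv" (len 8), cursors c1@4 c4@4 c2@6 c3@8, authorship ...1.2.3
Authorship (.=original, N=cursor N): . . . 1 . 2 . 3
Index 7: author = 3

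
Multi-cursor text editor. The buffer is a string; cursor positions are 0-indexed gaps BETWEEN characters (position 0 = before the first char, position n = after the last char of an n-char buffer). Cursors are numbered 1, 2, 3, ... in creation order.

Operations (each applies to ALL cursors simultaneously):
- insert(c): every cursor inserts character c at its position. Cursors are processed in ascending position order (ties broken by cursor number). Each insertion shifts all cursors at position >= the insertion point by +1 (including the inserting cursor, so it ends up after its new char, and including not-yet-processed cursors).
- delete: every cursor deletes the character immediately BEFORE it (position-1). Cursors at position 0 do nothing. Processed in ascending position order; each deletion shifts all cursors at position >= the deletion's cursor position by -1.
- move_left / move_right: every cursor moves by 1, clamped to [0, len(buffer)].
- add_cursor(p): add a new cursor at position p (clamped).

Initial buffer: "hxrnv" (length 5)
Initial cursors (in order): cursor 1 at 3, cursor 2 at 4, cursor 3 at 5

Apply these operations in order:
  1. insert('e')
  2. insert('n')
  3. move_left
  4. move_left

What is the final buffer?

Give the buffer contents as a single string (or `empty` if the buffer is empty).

Answer: hxrennenven

Derivation:
After op 1 (insert('e')): buffer="hxreneve" (len 8), cursors c1@4 c2@6 c3@8, authorship ...1.2.3
After op 2 (insert('n')): buffer="hxrennenven" (len 11), cursors c1@5 c2@8 c3@11, authorship ...11.22.33
After op 3 (move_left): buffer="hxrennenven" (len 11), cursors c1@4 c2@7 c3@10, authorship ...11.22.33
After op 4 (move_left): buffer="hxrennenven" (len 11), cursors c1@3 c2@6 c3@9, authorship ...11.22.33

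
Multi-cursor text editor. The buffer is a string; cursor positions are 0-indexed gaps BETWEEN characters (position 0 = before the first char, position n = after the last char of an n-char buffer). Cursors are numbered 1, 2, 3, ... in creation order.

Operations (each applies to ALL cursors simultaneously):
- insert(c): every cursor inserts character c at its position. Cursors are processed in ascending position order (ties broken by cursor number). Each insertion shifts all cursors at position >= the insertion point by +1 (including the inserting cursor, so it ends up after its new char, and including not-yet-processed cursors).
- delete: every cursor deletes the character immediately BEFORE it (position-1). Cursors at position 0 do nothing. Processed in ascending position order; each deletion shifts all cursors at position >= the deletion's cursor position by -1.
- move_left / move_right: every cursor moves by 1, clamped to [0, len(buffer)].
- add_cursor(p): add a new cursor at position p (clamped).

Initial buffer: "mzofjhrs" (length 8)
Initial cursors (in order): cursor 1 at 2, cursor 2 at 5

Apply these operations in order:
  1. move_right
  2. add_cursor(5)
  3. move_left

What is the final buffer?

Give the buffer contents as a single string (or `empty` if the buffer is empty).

After op 1 (move_right): buffer="mzofjhrs" (len 8), cursors c1@3 c2@6, authorship ........
After op 2 (add_cursor(5)): buffer="mzofjhrs" (len 8), cursors c1@3 c3@5 c2@6, authorship ........
After op 3 (move_left): buffer="mzofjhrs" (len 8), cursors c1@2 c3@4 c2@5, authorship ........

Answer: mzofjhrs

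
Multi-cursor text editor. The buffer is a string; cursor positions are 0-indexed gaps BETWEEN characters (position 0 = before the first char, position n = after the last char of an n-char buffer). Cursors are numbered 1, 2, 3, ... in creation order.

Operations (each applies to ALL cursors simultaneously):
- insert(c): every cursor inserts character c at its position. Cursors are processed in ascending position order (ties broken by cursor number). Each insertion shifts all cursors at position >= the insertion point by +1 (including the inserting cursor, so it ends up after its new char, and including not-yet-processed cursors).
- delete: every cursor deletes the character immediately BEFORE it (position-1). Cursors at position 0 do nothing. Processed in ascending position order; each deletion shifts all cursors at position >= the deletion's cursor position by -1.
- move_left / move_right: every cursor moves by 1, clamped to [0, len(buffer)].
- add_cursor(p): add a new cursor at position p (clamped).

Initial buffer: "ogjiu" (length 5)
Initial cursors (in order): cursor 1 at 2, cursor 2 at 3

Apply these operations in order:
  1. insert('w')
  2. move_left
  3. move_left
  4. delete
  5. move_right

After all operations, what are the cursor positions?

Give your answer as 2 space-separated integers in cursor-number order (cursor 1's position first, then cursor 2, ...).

Answer: 1 2

Derivation:
After op 1 (insert('w')): buffer="ogwjwiu" (len 7), cursors c1@3 c2@5, authorship ..1.2..
After op 2 (move_left): buffer="ogwjwiu" (len 7), cursors c1@2 c2@4, authorship ..1.2..
After op 3 (move_left): buffer="ogwjwiu" (len 7), cursors c1@1 c2@3, authorship ..1.2..
After op 4 (delete): buffer="gjwiu" (len 5), cursors c1@0 c2@1, authorship ..2..
After op 5 (move_right): buffer="gjwiu" (len 5), cursors c1@1 c2@2, authorship ..2..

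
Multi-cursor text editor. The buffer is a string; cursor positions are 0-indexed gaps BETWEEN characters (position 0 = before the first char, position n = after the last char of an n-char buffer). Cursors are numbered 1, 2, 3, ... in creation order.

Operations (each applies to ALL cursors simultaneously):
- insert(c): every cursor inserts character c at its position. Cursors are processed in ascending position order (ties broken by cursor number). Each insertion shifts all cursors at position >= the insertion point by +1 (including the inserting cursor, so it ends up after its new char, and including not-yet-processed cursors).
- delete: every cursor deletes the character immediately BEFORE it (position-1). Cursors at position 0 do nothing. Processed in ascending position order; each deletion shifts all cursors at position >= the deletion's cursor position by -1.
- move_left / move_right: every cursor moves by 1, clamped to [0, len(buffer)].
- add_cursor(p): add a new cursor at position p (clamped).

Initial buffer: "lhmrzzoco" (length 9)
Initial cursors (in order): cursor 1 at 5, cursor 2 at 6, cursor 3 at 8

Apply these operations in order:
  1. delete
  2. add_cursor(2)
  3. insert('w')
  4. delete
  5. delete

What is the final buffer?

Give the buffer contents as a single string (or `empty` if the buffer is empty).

Answer: lo

Derivation:
After op 1 (delete): buffer="lhmroo" (len 6), cursors c1@4 c2@4 c3@5, authorship ......
After op 2 (add_cursor(2)): buffer="lhmroo" (len 6), cursors c4@2 c1@4 c2@4 c3@5, authorship ......
After op 3 (insert('w')): buffer="lhwmrwwowo" (len 10), cursors c4@3 c1@7 c2@7 c3@9, authorship ..4..12.3.
After op 4 (delete): buffer="lhmroo" (len 6), cursors c4@2 c1@4 c2@4 c3@5, authorship ......
After op 5 (delete): buffer="lo" (len 2), cursors c1@1 c2@1 c3@1 c4@1, authorship ..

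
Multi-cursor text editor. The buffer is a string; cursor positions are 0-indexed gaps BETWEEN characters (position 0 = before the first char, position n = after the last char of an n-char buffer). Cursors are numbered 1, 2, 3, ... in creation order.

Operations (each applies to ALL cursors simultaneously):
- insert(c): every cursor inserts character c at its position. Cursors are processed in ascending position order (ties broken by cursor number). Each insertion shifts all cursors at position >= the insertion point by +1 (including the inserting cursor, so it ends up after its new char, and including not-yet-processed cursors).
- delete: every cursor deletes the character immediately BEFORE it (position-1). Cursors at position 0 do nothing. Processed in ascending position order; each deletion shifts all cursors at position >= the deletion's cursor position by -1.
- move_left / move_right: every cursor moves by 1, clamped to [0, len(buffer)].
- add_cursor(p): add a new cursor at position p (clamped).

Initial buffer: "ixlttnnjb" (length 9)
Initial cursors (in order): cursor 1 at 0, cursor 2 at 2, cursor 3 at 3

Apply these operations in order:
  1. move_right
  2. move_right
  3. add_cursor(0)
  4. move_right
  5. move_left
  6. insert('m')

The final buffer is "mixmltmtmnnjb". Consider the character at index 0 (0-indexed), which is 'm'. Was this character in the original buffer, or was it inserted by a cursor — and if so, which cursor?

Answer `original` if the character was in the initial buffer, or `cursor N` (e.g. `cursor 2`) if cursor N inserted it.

After op 1 (move_right): buffer="ixlttnnjb" (len 9), cursors c1@1 c2@3 c3@4, authorship .........
After op 2 (move_right): buffer="ixlttnnjb" (len 9), cursors c1@2 c2@4 c3@5, authorship .........
After op 3 (add_cursor(0)): buffer="ixlttnnjb" (len 9), cursors c4@0 c1@2 c2@4 c3@5, authorship .........
After op 4 (move_right): buffer="ixlttnnjb" (len 9), cursors c4@1 c1@3 c2@5 c3@6, authorship .........
After op 5 (move_left): buffer="ixlttnnjb" (len 9), cursors c4@0 c1@2 c2@4 c3@5, authorship .........
After op 6 (insert('m')): buffer="mixmltmtmnnjb" (len 13), cursors c4@1 c1@4 c2@7 c3@9, authorship 4..1..2.3....
Authorship (.=original, N=cursor N): 4 . . 1 . . 2 . 3 . . . .
Index 0: author = 4

Answer: cursor 4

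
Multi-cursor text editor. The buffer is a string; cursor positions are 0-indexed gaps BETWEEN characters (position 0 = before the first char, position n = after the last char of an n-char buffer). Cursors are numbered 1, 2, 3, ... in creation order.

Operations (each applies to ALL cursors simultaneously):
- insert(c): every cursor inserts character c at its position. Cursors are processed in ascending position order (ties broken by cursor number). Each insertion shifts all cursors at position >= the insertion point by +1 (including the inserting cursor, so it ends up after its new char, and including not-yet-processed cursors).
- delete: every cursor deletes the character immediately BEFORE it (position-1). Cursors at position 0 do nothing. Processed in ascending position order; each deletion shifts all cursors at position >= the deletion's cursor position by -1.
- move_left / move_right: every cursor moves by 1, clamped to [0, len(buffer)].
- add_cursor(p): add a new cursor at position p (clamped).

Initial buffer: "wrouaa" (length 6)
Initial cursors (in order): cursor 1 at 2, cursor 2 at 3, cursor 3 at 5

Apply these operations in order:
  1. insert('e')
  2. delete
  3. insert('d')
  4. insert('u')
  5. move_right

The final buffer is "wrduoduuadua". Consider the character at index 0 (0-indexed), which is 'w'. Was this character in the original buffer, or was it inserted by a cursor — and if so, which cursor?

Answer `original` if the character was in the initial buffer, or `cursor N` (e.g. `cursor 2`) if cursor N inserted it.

Answer: original

Derivation:
After op 1 (insert('e')): buffer="wreoeuaea" (len 9), cursors c1@3 c2@5 c3@8, authorship ..1.2..3.
After op 2 (delete): buffer="wrouaa" (len 6), cursors c1@2 c2@3 c3@5, authorship ......
After op 3 (insert('d')): buffer="wrdoduada" (len 9), cursors c1@3 c2@5 c3@8, authorship ..1.2..3.
After op 4 (insert('u')): buffer="wrduoduuadua" (len 12), cursors c1@4 c2@7 c3@11, authorship ..11.22..33.
After op 5 (move_right): buffer="wrduoduuadua" (len 12), cursors c1@5 c2@8 c3@12, authorship ..11.22..33.
Authorship (.=original, N=cursor N): . . 1 1 . 2 2 . . 3 3 .
Index 0: author = original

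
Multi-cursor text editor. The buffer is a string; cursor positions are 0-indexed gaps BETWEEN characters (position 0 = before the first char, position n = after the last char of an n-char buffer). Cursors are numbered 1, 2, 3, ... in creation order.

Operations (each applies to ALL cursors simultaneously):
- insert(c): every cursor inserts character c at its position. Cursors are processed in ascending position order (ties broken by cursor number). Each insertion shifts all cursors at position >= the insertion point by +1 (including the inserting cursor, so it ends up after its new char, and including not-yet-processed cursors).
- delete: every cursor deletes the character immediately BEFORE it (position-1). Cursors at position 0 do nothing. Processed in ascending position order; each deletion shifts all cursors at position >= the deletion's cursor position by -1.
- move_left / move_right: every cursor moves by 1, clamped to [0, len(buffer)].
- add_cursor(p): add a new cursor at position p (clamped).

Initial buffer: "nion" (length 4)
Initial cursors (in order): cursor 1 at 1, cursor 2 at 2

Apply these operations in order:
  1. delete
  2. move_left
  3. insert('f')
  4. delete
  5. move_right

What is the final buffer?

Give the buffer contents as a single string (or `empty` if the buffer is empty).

After op 1 (delete): buffer="on" (len 2), cursors c1@0 c2@0, authorship ..
After op 2 (move_left): buffer="on" (len 2), cursors c1@0 c2@0, authorship ..
After op 3 (insert('f')): buffer="ffon" (len 4), cursors c1@2 c2@2, authorship 12..
After op 4 (delete): buffer="on" (len 2), cursors c1@0 c2@0, authorship ..
After op 5 (move_right): buffer="on" (len 2), cursors c1@1 c2@1, authorship ..

Answer: on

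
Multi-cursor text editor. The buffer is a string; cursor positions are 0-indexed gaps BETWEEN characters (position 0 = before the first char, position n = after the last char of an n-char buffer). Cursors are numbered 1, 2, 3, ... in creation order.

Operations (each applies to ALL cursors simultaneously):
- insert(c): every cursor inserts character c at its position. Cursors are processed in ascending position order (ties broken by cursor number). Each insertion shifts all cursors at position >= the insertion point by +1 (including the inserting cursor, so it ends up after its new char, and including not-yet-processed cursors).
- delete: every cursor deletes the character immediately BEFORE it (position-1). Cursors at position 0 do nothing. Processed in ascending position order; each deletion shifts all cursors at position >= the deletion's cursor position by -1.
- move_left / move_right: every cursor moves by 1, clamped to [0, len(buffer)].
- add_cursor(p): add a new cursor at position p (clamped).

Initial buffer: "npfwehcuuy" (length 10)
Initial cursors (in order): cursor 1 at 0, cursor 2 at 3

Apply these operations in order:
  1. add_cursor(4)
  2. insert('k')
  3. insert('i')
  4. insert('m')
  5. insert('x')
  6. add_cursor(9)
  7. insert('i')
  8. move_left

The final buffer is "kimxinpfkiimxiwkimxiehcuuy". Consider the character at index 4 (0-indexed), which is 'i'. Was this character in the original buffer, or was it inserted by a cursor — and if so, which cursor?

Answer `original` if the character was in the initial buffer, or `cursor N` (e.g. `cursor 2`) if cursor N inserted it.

Answer: cursor 1

Derivation:
After op 1 (add_cursor(4)): buffer="npfwehcuuy" (len 10), cursors c1@0 c2@3 c3@4, authorship ..........
After op 2 (insert('k')): buffer="knpfkwkehcuuy" (len 13), cursors c1@1 c2@5 c3@7, authorship 1...2.3......
After op 3 (insert('i')): buffer="kinpfkiwkiehcuuy" (len 16), cursors c1@2 c2@7 c3@10, authorship 11...22.33......
After op 4 (insert('m')): buffer="kimnpfkimwkimehcuuy" (len 19), cursors c1@3 c2@9 c3@13, authorship 111...222.333......
After op 5 (insert('x')): buffer="kimxnpfkimxwkimxehcuuy" (len 22), cursors c1@4 c2@11 c3@16, authorship 1111...2222.3333......
After op 6 (add_cursor(9)): buffer="kimxnpfkimxwkimxehcuuy" (len 22), cursors c1@4 c4@9 c2@11 c3@16, authorship 1111...2222.3333......
After op 7 (insert('i')): buffer="kimxinpfkiimxiwkimxiehcuuy" (len 26), cursors c1@5 c4@11 c2@14 c3@20, authorship 11111...224222.33333......
After op 8 (move_left): buffer="kimxinpfkiimxiwkimxiehcuuy" (len 26), cursors c1@4 c4@10 c2@13 c3@19, authorship 11111...224222.33333......
Authorship (.=original, N=cursor N): 1 1 1 1 1 . . . 2 2 4 2 2 2 . 3 3 3 3 3 . . . . . .
Index 4: author = 1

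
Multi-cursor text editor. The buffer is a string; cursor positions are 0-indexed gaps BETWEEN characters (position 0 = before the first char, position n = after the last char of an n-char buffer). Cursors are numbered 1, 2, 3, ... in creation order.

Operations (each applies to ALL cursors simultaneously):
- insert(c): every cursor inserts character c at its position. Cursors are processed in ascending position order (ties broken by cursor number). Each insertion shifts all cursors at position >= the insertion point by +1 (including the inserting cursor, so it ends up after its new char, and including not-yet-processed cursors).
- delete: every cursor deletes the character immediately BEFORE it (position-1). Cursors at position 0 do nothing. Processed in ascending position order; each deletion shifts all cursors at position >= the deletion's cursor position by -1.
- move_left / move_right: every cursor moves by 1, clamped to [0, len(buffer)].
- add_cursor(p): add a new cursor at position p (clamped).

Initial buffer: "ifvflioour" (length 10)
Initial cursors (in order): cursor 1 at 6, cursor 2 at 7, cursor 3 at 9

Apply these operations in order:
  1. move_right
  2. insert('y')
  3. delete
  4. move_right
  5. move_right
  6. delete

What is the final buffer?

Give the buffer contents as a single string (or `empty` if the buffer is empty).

Answer: ifvflio

Derivation:
After op 1 (move_right): buffer="ifvflioour" (len 10), cursors c1@7 c2@8 c3@10, authorship ..........
After op 2 (insert('y')): buffer="ifvflioyoyury" (len 13), cursors c1@8 c2@10 c3@13, authorship .......1.2..3
After op 3 (delete): buffer="ifvflioour" (len 10), cursors c1@7 c2@8 c3@10, authorship ..........
After op 4 (move_right): buffer="ifvflioour" (len 10), cursors c1@8 c2@9 c3@10, authorship ..........
After op 5 (move_right): buffer="ifvflioour" (len 10), cursors c1@9 c2@10 c3@10, authorship ..........
After op 6 (delete): buffer="ifvflio" (len 7), cursors c1@7 c2@7 c3@7, authorship .......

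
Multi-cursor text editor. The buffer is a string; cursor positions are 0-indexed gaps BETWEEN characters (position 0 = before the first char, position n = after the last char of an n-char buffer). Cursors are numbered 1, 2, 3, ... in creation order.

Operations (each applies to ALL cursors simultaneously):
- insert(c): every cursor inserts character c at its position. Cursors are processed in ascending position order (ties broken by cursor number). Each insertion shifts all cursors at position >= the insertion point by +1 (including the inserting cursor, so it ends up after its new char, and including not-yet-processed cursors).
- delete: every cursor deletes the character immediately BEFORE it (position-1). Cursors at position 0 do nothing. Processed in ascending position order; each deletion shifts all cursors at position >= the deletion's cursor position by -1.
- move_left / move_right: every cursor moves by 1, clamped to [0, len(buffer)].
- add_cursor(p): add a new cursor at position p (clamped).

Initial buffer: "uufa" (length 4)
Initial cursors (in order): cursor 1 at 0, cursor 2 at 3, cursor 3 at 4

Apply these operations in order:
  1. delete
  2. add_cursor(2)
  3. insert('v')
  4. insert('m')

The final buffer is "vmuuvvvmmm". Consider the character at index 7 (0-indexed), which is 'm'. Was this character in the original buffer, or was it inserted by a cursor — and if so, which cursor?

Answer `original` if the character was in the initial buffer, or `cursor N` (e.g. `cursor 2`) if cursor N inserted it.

Answer: cursor 2

Derivation:
After op 1 (delete): buffer="uu" (len 2), cursors c1@0 c2@2 c3@2, authorship ..
After op 2 (add_cursor(2)): buffer="uu" (len 2), cursors c1@0 c2@2 c3@2 c4@2, authorship ..
After op 3 (insert('v')): buffer="vuuvvv" (len 6), cursors c1@1 c2@6 c3@6 c4@6, authorship 1..234
After op 4 (insert('m')): buffer="vmuuvvvmmm" (len 10), cursors c1@2 c2@10 c3@10 c4@10, authorship 11..234234
Authorship (.=original, N=cursor N): 1 1 . . 2 3 4 2 3 4
Index 7: author = 2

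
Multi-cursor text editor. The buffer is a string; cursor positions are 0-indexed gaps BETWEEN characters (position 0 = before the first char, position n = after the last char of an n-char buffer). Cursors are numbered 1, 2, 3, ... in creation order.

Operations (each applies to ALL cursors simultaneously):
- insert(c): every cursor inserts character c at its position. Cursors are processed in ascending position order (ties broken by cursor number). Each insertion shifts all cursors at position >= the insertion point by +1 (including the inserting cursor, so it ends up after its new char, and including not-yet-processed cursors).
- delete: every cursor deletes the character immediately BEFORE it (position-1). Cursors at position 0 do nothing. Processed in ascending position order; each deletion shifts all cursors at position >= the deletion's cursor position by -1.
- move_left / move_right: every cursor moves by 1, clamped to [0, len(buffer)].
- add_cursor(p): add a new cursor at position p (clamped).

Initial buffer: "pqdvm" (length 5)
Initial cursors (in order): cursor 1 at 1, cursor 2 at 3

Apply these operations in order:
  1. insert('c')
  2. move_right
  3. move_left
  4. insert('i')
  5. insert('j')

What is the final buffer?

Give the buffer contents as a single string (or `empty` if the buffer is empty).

Answer: pcijqdcijvm

Derivation:
After op 1 (insert('c')): buffer="pcqdcvm" (len 7), cursors c1@2 c2@5, authorship .1..2..
After op 2 (move_right): buffer="pcqdcvm" (len 7), cursors c1@3 c2@6, authorship .1..2..
After op 3 (move_left): buffer="pcqdcvm" (len 7), cursors c1@2 c2@5, authorship .1..2..
After op 4 (insert('i')): buffer="pciqdcivm" (len 9), cursors c1@3 c2@7, authorship .11..22..
After op 5 (insert('j')): buffer="pcijqdcijvm" (len 11), cursors c1@4 c2@9, authorship .111..222..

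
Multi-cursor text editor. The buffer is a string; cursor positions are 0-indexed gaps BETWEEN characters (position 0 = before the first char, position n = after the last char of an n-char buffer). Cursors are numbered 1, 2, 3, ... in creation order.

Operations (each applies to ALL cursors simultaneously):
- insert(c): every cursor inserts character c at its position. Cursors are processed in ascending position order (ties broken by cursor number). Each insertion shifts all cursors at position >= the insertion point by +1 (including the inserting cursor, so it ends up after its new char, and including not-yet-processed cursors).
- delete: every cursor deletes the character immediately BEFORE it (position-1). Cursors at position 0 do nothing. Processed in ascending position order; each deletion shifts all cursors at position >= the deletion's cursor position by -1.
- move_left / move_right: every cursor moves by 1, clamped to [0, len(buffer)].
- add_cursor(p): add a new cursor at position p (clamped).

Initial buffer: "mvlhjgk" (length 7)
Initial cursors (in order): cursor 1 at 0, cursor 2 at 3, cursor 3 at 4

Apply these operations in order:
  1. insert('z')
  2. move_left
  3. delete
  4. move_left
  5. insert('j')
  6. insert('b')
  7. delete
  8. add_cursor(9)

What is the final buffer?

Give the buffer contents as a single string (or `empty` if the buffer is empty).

Answer: jzmjvjzzjgk

Derivation:
After op 1 (insert('z')): buffer="zmvlzhzjgk" (len 10), cursors c1@1 c2@5 c3@7, authorship 1...2.3...
After op 2 (move_left): buffer="zmvlzhzjgk" (len 10), cursors c1@0 c2@4 c3@6, authorship 1...2.3...
After op 3 (delete): buffer="zmvzzjgk" (len 8), cursors c1@0 c2@3 c3@4, authorship 1..23...
After op 4 (move_left): buffer="zmvzzjgk" (len 8), cursors c1@0 c2@2 c3@3, authorship 1..23...
After op 5 (insert('j')): buffer="jzmjvjzzjgk" (len 11), cursors c1@1 c2@4 c3@6, authorship 11.2.323...
After op 6 (insert('b')): buffer="jbzmjbvjbzzjgk" (len 14), cursors c1@2 c2@6 c3@9, authorship 111.22.3323...
After op 7 (delete): buffer="jzmjvjzzjgk" (len 11), cursors c1@1 c2@4 c3@6, authorship 11.2.323...
After op 8 (add_cursor(9)): buffer="jzmjvjzzjgk" (len 11), cursors c1@1 c2@4 c3@6 c4@9, authorship 11.2.323...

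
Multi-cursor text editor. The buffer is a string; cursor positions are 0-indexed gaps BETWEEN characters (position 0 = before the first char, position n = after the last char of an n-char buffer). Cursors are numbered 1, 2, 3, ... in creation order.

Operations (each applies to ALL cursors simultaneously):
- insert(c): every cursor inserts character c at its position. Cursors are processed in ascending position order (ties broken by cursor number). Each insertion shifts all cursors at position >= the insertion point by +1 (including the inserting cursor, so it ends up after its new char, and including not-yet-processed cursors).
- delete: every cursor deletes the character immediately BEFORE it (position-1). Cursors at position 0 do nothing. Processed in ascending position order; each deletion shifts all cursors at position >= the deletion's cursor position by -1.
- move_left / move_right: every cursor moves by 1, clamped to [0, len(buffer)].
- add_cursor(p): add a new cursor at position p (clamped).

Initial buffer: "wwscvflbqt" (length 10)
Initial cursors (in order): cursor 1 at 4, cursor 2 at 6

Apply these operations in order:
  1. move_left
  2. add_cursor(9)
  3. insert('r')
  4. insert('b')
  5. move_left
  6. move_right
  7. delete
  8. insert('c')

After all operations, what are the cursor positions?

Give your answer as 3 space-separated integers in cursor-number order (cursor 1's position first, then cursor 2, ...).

Answer: 5 9 15

Derivation:
After op 1 (move_left): buffer="wwscvflbqt" (len 10), cursors c1@3 c2@5, authorship ..........
After op 2 (add_cursor(9)): buffer="wwscvflbqt" (len 10), cursors c1@3 c2@5 c3@9, authorship ..........
After op 3 (insert('r')): buffer="wwsrcvrflbqrt" (len 13), cursors c1@4 c2@7 c3@12, authorship ...1..2....3.
After op 4 (insert('b')): buffer="wwsrbcvrbflbqrbt" (len 16), cursors c1@5 c2@9 c3@15, authorship ...11..22....33.
After op 5 (move_left): buffer="wwsrbcvrbflbqrbt" (len 16), cursors c1@4 c2@8 c3@14, authorship ...11..22....33.
After op 6 (move_right): buffer="wwsrbcvrbflbqrbt" (len 16), cursors c1@5 c2@9 c3@15, authorship ...11..22....33.
After op 7 (delete): buffer="wwsrcvrflbqrt" (len 13), cursors c1@4 c2@7 c3@12, authorship ...1..2....3.
After op 8 (insert('c')): buffer="wwsrccvrcflbqrct" (len 16), cursors c1@5 c2@9 c3@15, authorship ...11..22....33.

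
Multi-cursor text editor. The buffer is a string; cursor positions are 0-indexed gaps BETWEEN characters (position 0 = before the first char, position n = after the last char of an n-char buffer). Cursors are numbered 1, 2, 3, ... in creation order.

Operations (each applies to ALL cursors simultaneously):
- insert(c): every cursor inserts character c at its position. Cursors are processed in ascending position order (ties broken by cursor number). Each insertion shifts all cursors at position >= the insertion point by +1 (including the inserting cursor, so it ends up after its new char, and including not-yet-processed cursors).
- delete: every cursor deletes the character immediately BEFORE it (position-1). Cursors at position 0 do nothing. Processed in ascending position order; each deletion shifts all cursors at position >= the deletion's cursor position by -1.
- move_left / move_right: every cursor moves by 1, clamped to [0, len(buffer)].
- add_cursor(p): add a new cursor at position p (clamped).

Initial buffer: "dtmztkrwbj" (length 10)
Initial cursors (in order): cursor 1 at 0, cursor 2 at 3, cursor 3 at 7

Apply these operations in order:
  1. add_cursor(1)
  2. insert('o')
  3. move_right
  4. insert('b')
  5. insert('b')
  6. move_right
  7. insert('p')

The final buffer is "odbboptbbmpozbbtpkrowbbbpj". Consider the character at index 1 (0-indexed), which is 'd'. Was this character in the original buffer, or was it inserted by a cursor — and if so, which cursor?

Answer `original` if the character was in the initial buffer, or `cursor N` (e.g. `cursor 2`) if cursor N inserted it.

After op 1 (add_cursor(1)): buffer="dtmztkrwbj" (len 10), cursors c1@0 c4@1 c2@3 c3@7, authorship ..........
After op 2 (insert('o')): buffer="odotmoztkrowbj" (len 14), cursors c1@1 c4@3 c2@6 c3@11, authorship 1.4..2....3...
After op 3 (move_right): buffer="odotmoztkrowbj" (len 14), cursors c1@2 c4@4 c2@7 c3@12, authorship 1.4..2....3...
After op 4 (insert('b')): buffer="odbotbmozbtkrowbbj" (len 18), cursors c1@3 c4@6 c2@10 c3@16, authorship 1.14.4.2.2...3.3..
After op 5 (insert('b')): buffer="odbbotbbmozbbtkrowbbbj" (len 22), cursors c1@4 c4@8 c2@13 c3@20, authorship 1.114.44.2.22...3.33..
After op 6 (move_right): buffer="odbbotbbmozbbtkrowbbbj" (len 22), cursors c1@5 c4@9 c2@14 c3@21, authorship 1.114.44.2.22...3.33..
After op 7 (insert('p')): buffer="odbboptbbmpozbbtpkrowbbbpj" (len 26), cursors c1@6 c4@11 c2@17 c3@25, authorship 1.1141.44.42.22.2..3.33.3.
Authorship (.=original, N=cursor N): 1 . 1 1 4 1 . 4 4 . 4 2 . 2 2 . 2 . . 3 . 3 3 . 3 .
Index 1: author = original

Answer: original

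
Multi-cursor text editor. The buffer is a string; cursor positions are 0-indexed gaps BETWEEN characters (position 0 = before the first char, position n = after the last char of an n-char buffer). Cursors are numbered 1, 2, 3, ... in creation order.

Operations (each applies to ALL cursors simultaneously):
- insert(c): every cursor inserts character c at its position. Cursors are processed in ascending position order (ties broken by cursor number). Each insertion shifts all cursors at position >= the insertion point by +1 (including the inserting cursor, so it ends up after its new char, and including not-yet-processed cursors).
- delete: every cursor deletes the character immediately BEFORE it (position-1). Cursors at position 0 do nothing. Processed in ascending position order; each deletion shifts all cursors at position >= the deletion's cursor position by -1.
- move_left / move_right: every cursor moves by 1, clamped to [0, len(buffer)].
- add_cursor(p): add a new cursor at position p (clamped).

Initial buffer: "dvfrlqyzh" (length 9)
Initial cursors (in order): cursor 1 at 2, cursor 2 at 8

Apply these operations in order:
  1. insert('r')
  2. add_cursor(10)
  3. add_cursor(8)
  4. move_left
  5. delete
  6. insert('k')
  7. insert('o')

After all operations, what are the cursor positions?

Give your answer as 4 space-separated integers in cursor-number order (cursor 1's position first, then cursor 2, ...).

After op 1 (insert('r')): buffer="dvrfrlqyzrh" (len 11), cursors c1@3 c2@10, authorship ..1......2.
After op 2 (add_cursor(10)): buffer="dvrfrlqyzrh" (len 11), cursors c1@3 c2@10 c3@10, authorship ..1......2.
After op 3 (add_cursor(8)): buffer="dvrfrlqyzrh" (len 11), cursors c1@3 c4@8 c2@10 c3@10, authorship ..1......2.
After op 4 (move_left): buffer="dvrfrlqyzrh" (len 11), cursors c1@2 c4@7 c2@9 c3@9, authorship ..1......2.
After op 5 (delete): buffer="drfrlrh" (len 7), cursors c1@1 c2@5 c3@5 c4@5, authorship .1...2.
After op 6 (insert('k')): buffer="dkrfrlkkkrh" (len 11), cursors c1@2 c2@9 c3@9 c4@9, authorship .11...2342.
After op 7 (insert('o')): buffer="dkorfrlkkkooorh" (len 15), cursors c1@3 c2@13 c3@13 c4@13, authorship .111...2342342.

Answer: 3 13 13 13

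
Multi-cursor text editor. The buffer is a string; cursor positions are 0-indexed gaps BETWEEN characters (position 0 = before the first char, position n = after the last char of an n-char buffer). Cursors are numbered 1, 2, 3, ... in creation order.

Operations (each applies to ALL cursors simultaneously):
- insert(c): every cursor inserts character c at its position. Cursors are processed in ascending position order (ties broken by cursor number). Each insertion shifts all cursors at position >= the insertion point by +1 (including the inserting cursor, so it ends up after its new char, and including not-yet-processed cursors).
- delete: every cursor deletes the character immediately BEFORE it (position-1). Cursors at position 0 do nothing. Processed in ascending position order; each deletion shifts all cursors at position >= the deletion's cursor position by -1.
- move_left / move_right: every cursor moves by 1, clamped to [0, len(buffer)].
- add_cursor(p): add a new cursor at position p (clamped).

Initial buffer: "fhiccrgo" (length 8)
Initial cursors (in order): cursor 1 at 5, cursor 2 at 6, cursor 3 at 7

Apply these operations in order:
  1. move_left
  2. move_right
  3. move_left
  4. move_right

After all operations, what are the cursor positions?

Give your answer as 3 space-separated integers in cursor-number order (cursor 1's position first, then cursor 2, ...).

After op 1 (move_left): buffer="fhiccrgo" (len 8), cursors c1@4 c2@5 c3@6, authorship ........
After op 2 (move_right): buffer="fhiccrgo" (len 8), cursors c1@5 c2@6 c3@7, authorship ........
After op 3 (move_left): buffer="fhiccrgo" (len 8), cursors c1@4 c2@5 c3@6, authorship ........
After op 4 (move_right): buffer="fhiccrgo" (len 8), cursors c1@5 c2@6 c3@7, authorship ........

Answer: 5 6 7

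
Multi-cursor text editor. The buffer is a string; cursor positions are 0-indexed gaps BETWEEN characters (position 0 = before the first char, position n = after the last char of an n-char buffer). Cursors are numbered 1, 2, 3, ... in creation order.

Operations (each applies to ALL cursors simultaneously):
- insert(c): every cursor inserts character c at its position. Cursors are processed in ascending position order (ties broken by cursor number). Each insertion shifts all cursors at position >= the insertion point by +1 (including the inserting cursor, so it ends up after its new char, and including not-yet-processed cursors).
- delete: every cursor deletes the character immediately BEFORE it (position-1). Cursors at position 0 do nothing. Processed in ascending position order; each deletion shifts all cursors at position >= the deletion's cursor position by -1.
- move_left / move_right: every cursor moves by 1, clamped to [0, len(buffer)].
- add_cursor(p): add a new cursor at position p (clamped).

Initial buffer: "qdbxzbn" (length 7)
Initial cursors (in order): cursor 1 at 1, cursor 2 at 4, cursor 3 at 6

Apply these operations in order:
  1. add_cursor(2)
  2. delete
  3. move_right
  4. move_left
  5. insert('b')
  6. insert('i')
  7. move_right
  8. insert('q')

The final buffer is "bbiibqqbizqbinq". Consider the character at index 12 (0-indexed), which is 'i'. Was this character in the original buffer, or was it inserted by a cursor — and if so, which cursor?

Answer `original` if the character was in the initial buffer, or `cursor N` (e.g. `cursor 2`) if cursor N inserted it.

After op 1 (add_cursor(2)): buffer="qdbxzbn" (len 7), cursors c1@1 c4@2 c2@4 c3@6, authorship .......
After op 2 (delete): buffer="bzn" (len 3), cursors c1@0 c4@0 c2@1 c3@2, authorship ...
After op 3 (move_right): buffer="bzn" (len 3), cursors c1@1 c4@1 c2@2 c3@3, authorship ...
After op 4 (move_left): buffer="bzn" (len 3), cursors c1@0 c4@0 c2@1 c3@2, authorship ...
After op 5 (insert('b')): buffer="bbbbzbn" (len 7), cursors c1@2 c4@2 c2@4 c3@6, authorship 14.2.3.
After op 6 (insert('i')): buffer="bbiibbizbin" (len 11), cursors c1@4 c4@4 c2@7 c3@10, authorship 1414.22.33.
After op 7 (move_right): buffer="bbiibbizbin" (len 11), cursors c1@5 c4@5 c2@8 c3@11, authorship 1414.22.33.
After op 8 (insert('q')): buffer="bbiibqqbizqbinq" (len 15), cursors c1@7 c4@7 c2@11 c3@15, authorship 1414.1422.233.3
Authorship (.=original, N=cursor N): 1 4 1 4 . 1 4 2 2 . 2 3 3 . 3
Index 12: author = 3

Answer: cursor 3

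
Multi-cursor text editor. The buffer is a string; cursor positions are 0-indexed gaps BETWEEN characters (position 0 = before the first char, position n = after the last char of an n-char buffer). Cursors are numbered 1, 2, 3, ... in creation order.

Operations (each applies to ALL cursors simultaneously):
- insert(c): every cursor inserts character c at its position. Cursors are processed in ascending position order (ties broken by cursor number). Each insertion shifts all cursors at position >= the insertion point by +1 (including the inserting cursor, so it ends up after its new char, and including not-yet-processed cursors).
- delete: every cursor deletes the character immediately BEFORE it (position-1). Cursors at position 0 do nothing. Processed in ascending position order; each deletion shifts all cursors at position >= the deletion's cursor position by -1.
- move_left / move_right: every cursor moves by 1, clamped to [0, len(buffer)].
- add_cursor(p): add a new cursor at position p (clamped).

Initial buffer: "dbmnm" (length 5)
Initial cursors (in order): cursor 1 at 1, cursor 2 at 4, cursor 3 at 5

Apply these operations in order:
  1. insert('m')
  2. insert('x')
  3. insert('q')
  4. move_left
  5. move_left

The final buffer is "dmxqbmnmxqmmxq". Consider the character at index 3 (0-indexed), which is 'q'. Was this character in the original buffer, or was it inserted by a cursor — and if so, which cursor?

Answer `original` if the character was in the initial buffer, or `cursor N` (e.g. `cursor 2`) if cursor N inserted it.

After op 1 (insert('m')): buffer="dmbmnmmm" (len 8), cursors c1@2 c2@6 c3@8, authorship .1...2.3
After op 2 (insert('x')): buffer="dmxbmnmxmmx" (len 11), cursors c1@3 c2@8 c3@11, authorship .11...22.33
After op 3 (insert('q')): buffer="dmxqbmnmxqmmxq" (len 14), cursors c1@4 c2@10 c3@14, authorship .111...222.333
After op 4 (move_left): buffer="dmxqbmnmxqmmxq" (len 14), cursors c1@3 c2@9 c3@13, authorship .111...222.333
After op 5 (move_left): buffer="dmxqbmnmxqmmxq" (len 14), cursors c1@2 c2@8 c3@12, authorship .111...222.333
Authorship (.=original, N=cursor N): . 1 1 1 . . . 2 2 2 . 3 3 3
Index 3: author = 1

Answer: cursor 1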